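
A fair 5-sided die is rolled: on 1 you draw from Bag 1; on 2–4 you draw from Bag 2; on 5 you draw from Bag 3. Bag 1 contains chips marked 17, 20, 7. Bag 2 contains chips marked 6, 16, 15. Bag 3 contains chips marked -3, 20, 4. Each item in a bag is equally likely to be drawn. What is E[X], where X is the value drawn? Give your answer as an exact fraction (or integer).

176/15

E[X | Bag 1] = (17 + 20 + 7)/3 = 44/3
E[X | Bag 2] = (6 + 16 + 15)/3 = 37/3
E[X | Bag 3] = (-3 + 20 + 4)/3 = 7
E[X] = (1/5)·44/3 + (3/5)·37/3 + (1/5)·7 = 176/15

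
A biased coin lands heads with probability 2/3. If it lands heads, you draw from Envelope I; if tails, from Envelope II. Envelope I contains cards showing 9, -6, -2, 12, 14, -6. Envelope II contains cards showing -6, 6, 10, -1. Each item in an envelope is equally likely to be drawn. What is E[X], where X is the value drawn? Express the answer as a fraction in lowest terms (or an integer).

37/12

E[X | Envelope I] = (9 − 6 − 2 + 12 + 14 − 6)/6 = 7/2
E[X | Envelope II] = (-6 + 6 + 10 − 1)/4 = 9/4
E[X] = (2/3)·7/2 + (1/3)·9/4 = 37/12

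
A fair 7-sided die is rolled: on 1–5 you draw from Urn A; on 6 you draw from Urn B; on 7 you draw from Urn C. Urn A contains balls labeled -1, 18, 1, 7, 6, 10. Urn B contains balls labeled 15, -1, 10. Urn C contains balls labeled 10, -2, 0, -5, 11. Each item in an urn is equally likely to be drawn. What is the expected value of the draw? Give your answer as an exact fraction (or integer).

E[X | Urn A] = (-1 + 18 + 1 + 7 + 6 + 10)/6 = 41/6
E[X | Urn B] = (15 − 1 + 10)/3 = 8
E[X | Urn C] = (10 − 2 + 0 − 5 + 11)/5 = 14/5
E[X] = (5/7)·41/6 + (1/7)·8 + (1/7)·14/5 = 1349/210

1349/210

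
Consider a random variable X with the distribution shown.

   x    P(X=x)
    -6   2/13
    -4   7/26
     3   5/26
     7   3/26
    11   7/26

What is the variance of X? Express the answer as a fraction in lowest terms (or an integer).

E[X] = (2/13)·(-6) + (7/26)·(-4) + (5/26)·3 + (3/26)·7 + (7/26)·11 = 61/26
E[X²] = (2/13)·36 + (7/26)·16 + (5/26)·9 + (3/26)·49 + (7/26)·121 = 1295/26
Var(X) = 1295/26 − (61/26)² = 29949/676

29949/676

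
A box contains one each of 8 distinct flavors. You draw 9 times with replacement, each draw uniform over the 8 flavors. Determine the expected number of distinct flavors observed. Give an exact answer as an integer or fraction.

Let Xⱼ=1 if type j appears at least once. P(Xⱼ=1) = 1 − ((8−1)/8)^9 = 93864121/134217728.
E[#distinct] = 8·93864121/134217728 = 93864121/16777216.

93864121/16777216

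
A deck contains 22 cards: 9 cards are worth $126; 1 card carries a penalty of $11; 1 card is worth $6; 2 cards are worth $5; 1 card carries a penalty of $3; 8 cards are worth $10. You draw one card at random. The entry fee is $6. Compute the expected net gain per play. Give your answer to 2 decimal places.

E[payout] = (9/22)·126 + (1/22)·(-11) + (1/22)·6 + (2/22)·5 + (1/22)·(-3) + (8/22)·10 = 608/11
Expected profit = 608/11 − 6 = 542/11 ≈ $49.27

$49.27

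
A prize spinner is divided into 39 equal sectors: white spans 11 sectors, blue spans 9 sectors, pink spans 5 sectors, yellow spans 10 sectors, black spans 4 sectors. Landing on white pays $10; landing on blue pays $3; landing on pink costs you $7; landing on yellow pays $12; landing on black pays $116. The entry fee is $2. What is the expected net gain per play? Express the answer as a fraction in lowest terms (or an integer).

608/39 dollars

E[payout] = (11/39)·10 + (9/39)·3 + (5/39)·(-7) + (10/39)·12 + (4/39)·116 = 686/39
Expected profit = 686/39 − 2 = 608/39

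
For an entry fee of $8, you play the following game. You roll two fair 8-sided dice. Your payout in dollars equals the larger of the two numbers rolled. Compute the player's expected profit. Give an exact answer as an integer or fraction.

Distribution of the larger of the two numbers rolled: 1 w.p. 1/64, 2 w.p. 3/64, 3 w.p. 5/64, 4 w.p. 7/64, 5 w.p. 9/64, 6 w.p. 11/64, …
E[payout] = (1/64)·1 + (3/64)·2 + (5/64)·3 + (7/64)·4 + (9/64)·5 + (11/64)·6 + (13/64)·7 + (15/64)·8 = 93/16
Expected profit = 93/16 − 8 = -35/16

-35/16 dollars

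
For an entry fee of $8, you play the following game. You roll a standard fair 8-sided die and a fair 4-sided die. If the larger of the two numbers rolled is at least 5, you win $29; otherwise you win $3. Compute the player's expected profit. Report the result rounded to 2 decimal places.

E[payout] = (1/2)·3 + (1/2)·29 = 16
Expected profit = 16 − 8 = 8 ≈ $8.00

$8.00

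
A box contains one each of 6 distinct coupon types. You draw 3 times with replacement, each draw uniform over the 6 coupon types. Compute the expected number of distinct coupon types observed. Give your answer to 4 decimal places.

Let Xⱼ=1 if type j appears at least once. P(Xⱼ=1) = 1 − ((6−1)/6)^3 = 91/216.
E[#distinct] = 6·91/216 = 91/36.
≈ 2.5278

2.5278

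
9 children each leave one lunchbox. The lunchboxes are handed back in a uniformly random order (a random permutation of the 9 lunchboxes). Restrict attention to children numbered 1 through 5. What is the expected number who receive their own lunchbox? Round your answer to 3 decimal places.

0.556

Let Xᵢ = 1 if person i gets their own lunchbox. For each i, P(Xᵢ=1) = 1/9.
By linearity of expectation, E[X₁+…+X_5] = 5·(1/9) = 5/9.
≈ 0.556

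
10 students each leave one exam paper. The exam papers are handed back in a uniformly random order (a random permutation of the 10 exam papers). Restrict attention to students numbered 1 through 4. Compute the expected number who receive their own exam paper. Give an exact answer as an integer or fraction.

2/5

Let Xᵢ = 1 if person i gets their own exam paper. For each i, P(Xᵢ=1) = 1/10.
By linearity of expectation, E[X₁+…+X_4] = 4·(1/10) = 2/5.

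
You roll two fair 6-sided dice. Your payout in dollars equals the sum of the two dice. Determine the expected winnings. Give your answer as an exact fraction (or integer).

Distribution of the sum of the two dice: 2 w.p. 1/36, 3 w.p. 1/18, 4 w.p. 1/12, 5 w.p. 1/9, 6 w.p. 5/36, 7 w.p. 1/6, …
E[payout] = (1/36)·2 + (1/18)·3 + (1/12)·4 + (1/9)·5 + (5/36)·6 + (1/6)·7 + (5/36)·8 + (1/9)·9 + (1/12)·10 + (1/18)·11 + (1/36)·12 = 7

$7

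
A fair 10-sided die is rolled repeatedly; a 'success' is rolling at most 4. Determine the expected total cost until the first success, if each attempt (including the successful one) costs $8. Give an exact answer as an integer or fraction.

$20

E[#attempts] = 1/p = 5/2; E[cost] = 8·5/2 = 20.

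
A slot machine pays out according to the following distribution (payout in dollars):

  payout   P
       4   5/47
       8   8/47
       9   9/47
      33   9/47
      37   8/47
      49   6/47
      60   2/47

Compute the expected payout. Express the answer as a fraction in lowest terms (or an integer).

1172/47 dollars

E[X] = (5/47)·4 + (8/47)·8 + (9/47)·9 + (9/47)·33 + (8/47)·37 + (6/47)·49 + (2/47)·60
     = 1172/47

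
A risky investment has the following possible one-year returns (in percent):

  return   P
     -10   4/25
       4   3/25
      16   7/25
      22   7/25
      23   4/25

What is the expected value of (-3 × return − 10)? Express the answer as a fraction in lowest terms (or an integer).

-248/5

E[-3x-10] = (4/25)·20 + (3/25)·(-22) + (7/25)·(-58) + (7/25)·(-76) + (4/25)·(-79)
     = -248/5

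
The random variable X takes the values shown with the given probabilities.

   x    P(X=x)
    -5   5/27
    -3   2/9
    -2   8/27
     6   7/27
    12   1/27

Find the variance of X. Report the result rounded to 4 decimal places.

22.4472

E[X] = (5/27)·(-5) + (2/9)·(-3) + (8/27)·(-2) + (7/27)·6 + (1/27)·12 = -5/27
E[X²] = (5/27)·25 + (2/9)·9 + (8/27)·4 + (7/27)·36 + (1/27)·144 = 607/27
Var(X) = 607/27 − (-5/27)² = 16364/729 ≈ 22.4472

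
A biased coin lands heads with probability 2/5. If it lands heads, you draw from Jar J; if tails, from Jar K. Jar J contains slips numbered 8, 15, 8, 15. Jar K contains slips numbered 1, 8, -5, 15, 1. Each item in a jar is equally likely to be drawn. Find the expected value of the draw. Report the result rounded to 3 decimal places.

7.000

E[X | Jar J] = (8 + 15 + 8 + 15)/4 = 23/2
E[X | Jar K] = (1 + 8 − 5 + 15 + 1)/5 = 4
E[X] = (2/5)·23/2 + (3/5)·4 = 7 ≈ 7.000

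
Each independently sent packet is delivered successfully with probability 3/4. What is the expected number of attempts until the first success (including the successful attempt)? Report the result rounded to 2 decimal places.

1.33

For a geometric distribution, E[trials] = 1/p = 1/(3/4) = 4/3.
≈ 1.33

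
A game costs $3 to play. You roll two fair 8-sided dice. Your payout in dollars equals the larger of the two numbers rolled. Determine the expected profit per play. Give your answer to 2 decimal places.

Distribution of the larger of the two numbers rolled: 1 w.p. 1/64, 2 w.p. 3/64, 3 w.p. 5/64, 4 w.p. 7/64, 5 w.p. 9/64, 6 w.p. 11/64, …
E[payout] = (1/64)·1 + (3/64)·2 + (5/64)·3 + (7/64)·4 + (9/64)·5 + (11/64)·6 + (13/64)·7 + (15/64)·8 = 93/16
Expected profit = 93/16 − 3 = 45/16 ≈ $2.81

$2.81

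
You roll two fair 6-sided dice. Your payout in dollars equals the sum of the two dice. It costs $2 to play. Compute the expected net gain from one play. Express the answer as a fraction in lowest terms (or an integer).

$5

Distribution of the sum of the two dice: 2 w.p. 1/36, 3 w.p. 1/18, 4 w.p. 1/12, 5 w.p. 1/9, 6 w.p. 5/36, 7 w.p. 1/6, …
E[payout] = (1/36)·2 + (1/18)·3 + (1/12)·4 + (1/9)·5 + (5/36)·6 + (1/6)·7 + (5/36)·8 + (1/9)·9 + (1/12)·10 + (1/18)·11 + (1/36)·12 = 7
Expected profit = 7 − 2 = 5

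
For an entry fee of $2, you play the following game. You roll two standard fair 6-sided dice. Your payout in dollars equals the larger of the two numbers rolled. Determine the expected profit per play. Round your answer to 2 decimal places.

Distribution of the larger of the two numbers rolled: 1 w.p. 1/36, 2 w.p. 1/12, 3 w.p. 5/36, 4 w.p. 7/36, 5 w.p. 1/4, 6 w.p. 11/36
E[payout] = (1/36)·1 + (1/12)·2 + (5/36)·3 + (7/36)·4 + (1/4)·5 + (11/36)·6 = 161/36
Expected profit = 161/36 − 2 = 89/36 ≈ $2.47

$2.47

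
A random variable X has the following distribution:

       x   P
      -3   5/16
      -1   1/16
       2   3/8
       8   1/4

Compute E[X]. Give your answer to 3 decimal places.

E[X] = (5/16)·(-3) + (1/16)·(-1) + (3/8)·2 + (1/4)·8
     = 7/4 ≈ 1.750

1.750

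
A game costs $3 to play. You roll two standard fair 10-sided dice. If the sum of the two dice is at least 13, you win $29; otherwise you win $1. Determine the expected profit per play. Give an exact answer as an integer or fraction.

202/25 dollars

E[payout] = (16/25)·1 + (9/25)·29 = 277/25
Expected profit = 277/25 − 3 = 202/25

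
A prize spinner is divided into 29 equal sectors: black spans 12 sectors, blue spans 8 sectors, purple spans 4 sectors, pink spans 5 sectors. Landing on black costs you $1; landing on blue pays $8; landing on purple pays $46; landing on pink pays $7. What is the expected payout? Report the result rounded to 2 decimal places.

$9.34

E[payout] = (12/29)·(-1) + (8/29)·8 + (4/29)·46 + (5/29)·7 = 271/29
≈ $9.34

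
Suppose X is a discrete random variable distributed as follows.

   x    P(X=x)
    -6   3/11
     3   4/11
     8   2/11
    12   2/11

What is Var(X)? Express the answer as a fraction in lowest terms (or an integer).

E[X] = (3/11)·(-6) + (4/11)·3 + (2/11)·8 + (2/11)·12 = 34/11
E[X²] = (3/11)·36 + (4/11)·9 + (2/11)·64 + (2/11)·144 = 560/11
Var(X) = 560/11 − (34/11)² = 5004/121

5004/121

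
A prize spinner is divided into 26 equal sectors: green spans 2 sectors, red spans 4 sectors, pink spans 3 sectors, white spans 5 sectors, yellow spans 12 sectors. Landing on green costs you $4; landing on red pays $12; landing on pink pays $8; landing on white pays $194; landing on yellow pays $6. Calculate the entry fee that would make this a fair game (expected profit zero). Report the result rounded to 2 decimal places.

$42.54

E[payout] = (2/26)·(-4) + (4/26)·12 + (3/26)·8 + (5/26)·194 + (12/26)·6 = 553/13
Fair fee = E[payout] = 553/13 ≈ $42.54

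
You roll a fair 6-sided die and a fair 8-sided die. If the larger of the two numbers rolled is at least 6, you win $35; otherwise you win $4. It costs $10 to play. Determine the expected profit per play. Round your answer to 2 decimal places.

$8.85

E[payout] = (25/48)·4 + (23/48)·35 = 905/48
Expected profit = 905/48 − 10 = 425/48 ≈ $8.85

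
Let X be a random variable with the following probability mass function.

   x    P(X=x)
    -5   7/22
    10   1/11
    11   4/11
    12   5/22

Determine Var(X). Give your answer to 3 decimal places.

57.225

E[X] = (7/22)·(-5) + (1/11)·10 + (4/11)·11 + (5/22)·12 = 133/22
E[X²] = (7/22)·25 + (1/11)·100 + (4/11)·121 + (5/22)·144 = 2063/22
Var(X) = 2063/22 − (133/22)² = 27697/484 ≈ 57.225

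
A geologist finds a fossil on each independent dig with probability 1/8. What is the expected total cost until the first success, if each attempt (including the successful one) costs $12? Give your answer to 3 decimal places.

$96.000

E[#attempts] = 1/p = 8; E[cost] = 12·8 = 96.
≈ 96.000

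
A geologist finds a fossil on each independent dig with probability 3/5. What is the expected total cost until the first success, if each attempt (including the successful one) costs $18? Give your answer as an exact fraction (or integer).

E[#attempts] = 1/p = 5/3; E[cost] = 18·5/3 = 30.

$30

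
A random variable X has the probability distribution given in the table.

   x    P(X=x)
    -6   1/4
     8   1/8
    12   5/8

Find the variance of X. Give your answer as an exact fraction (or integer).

58

E[X] = (1/4)·(-6) + (1/8)·8 + (5/8)·12 = 7
E[X²] = (1/4)·36 + (1/8)·64 + (5/8)·144 = 107
Var(X) = 107 − (7)² = 58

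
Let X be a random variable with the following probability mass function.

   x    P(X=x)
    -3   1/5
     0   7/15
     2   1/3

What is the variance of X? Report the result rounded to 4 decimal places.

E[X] = (1/5)·(-3) + (7/15)·0 + (1/3)·2 = 1/15
E[X²] = (1/5)·9 + (7/15)·0 + (1/3)·4 = 47/15
Var(X) = 47/15 − (1/15)² = 704/225 ≈ 3.1289

3.1289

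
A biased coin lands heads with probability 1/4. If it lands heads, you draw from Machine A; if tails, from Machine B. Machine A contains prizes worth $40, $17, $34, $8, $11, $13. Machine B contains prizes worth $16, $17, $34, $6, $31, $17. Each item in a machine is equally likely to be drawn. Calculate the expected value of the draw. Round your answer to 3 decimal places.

$20.250

E[X | Machine A] = (40 + 17 + 34 + 8 + 11 + 13)/6 = 41/2
E[X | Machine B] = (16 + 17 + 34 + 6 + 31 + 17)/6 = 121/6
E[X] = (1/4)·41/2 + (3/4)·121/6 = 81/4 ≈ 20.250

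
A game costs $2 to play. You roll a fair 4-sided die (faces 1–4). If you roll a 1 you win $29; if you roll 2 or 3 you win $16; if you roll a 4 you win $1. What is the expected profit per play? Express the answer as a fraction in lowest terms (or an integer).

E[payout] = (1/4)·1 + (1/2)·16 + (1/4)·29 = 31/2
Expected profit = 31/2 − 2 = 27/2

27/2 dollars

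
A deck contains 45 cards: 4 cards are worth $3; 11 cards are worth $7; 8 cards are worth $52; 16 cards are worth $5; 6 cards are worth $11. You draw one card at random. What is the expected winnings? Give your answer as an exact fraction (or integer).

E[payout] = (4/45)·3 + (11/45)·7 + (8/45)·52 + (16/45)·5 + (6/45)·11 = 217/15

217/15 dollars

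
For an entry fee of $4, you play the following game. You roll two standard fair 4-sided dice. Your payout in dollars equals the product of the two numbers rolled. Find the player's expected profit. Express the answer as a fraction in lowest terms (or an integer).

9/4 dollars

Distribution of the product of the two numbers rolled: 1 w.p. 1/16, 2 w.p. 1/8, 3 w.p. 1/8, 4 w.p. 3/16, 6 w.p. 1/8, 8 w.p. 1/8, …
E[payout] = (1/16)·1 + (1/8)·2 + (1/8)·3 + (3/16)·4 + (1/8)·6 + (1/8)·8 + (1/16)·9 + (1/8)·12 + (1/16)·16 = 25/4
Expected profit = 25/4 − 4 = 9/4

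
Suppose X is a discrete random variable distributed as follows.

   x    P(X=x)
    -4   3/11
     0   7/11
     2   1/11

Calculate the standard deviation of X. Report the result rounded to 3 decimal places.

E[X] = -10/11, E[X²] = 52/11
Var(X) = E[X²] − (E[X])² = 52/11 − 100/121 = 472/121
SD(X) = √(472/121) ≈ 1.975

1.975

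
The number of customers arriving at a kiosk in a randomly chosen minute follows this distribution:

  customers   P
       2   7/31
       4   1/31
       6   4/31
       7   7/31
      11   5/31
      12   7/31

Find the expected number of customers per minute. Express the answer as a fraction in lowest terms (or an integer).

230/31

E[X] = (7/31)·2 + (1/31)·4 + (4/31)·6 + (7/31)·7 + (5/31)·11 + (7/31)·12
     = 230/31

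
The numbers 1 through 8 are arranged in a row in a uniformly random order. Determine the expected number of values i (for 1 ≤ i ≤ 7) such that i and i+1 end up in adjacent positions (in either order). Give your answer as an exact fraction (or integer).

For each i ∈ {1,…,7}, let Xᵢ = 1 if i and i+1 are adjacent. P(Xᵢ=1) = 2·(8−1)!/8! = 2/8.
By linearity, E[ΣXᵢ] = (7)·(2/8) = 7/4.

7/4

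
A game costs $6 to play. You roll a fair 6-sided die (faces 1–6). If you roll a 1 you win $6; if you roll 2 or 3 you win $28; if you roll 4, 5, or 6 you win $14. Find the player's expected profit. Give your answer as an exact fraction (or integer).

34/3 dollars

E[payout] = (1/6)·6 + (1/2)·14 + (1/3)·28 = 52/3
Expected profit = 52/3 − 6 = 34/3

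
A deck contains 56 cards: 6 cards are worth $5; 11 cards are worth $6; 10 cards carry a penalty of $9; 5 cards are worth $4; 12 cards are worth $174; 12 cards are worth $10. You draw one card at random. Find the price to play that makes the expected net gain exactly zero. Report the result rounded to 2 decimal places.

$39.89

E[payout] = (6/56)·5 + (11/56)·6 + (10/56)·(-9) + (5/56)·4 + (12/56)·174 + (12/56)·10 = 1117/28
Fair fee = E[payout] = 1117/28 ≈ $39.89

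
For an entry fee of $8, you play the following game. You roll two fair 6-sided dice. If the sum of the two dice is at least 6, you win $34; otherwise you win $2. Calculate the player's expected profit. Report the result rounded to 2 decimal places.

E[payout] = (5/18)·2 + (13/18)·34 = 226/9
Expected profit = 226/9 − 8 = 154/9 ≈ $17.11

$17.11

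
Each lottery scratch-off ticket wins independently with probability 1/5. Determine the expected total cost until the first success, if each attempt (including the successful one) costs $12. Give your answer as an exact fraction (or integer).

E[#attempts] = 1/p = 5; E[cost] = 12·5 = 60.

$60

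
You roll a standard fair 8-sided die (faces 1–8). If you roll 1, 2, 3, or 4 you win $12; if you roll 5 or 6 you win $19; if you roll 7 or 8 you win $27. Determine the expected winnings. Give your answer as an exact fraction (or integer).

E[payout] = (1/2)·12 + (1/4)·19 + (1/4)·27 = 35/2

35/2 dollars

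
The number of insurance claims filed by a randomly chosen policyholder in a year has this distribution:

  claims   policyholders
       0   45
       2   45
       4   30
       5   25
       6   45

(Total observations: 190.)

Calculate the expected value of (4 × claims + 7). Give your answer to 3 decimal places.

Total = 190, so P(claims=0) = 45/190, etc.
E[4x+7] = (9/38)·7 + (9/38)·15 + (3/19)·23 + (5/38)·27 + (9/38)·31
     = 375/19 ≈ 19.737

19.737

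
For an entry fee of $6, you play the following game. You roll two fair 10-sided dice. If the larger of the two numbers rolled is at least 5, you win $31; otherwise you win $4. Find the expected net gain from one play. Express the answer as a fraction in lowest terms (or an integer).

517/25 dollars

E[payout] = (4/25)·4 + (21/25)·31 = 667/25
Expected profit = 667/25 − 6 = 517/25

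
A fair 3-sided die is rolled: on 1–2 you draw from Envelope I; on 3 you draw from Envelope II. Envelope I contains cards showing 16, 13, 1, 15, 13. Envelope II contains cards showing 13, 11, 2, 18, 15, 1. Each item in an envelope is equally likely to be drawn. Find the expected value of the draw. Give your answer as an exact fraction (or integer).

E[X | Envelope I] = (16 + 13 + 1 + 15 + 13)/5 = 58/5
E[X | Envelope II] = (13 + 11 + 2 + 18 + 15 + 1)/6 = 10
E[X] = (2/3)·58/5 + (1/3)·10 = 166/15

166/15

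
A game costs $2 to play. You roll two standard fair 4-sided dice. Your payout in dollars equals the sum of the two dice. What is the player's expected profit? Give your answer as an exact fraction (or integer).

$3

Distribution of the sum of the two dice: 2 w.p. 1/16, 3 w.p. 1/8, 4 w.p. 3/16, 5 w.p. 1/4, 6 w.p. 3/16, 7 w.p. 1/8, …
E[payout] = (1/16)·2 + (1/8)·3 + (3/16)·4 + (1/4)·5 + (3/16)·6 + (1/8)·7 + (1/16)·8 = 5
Expected profit = 5 − 2 = 3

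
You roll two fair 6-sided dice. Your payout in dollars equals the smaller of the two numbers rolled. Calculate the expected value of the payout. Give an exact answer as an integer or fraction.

Distribution of the smaller of the two numbers rolled: 1 w.p. 11/36, 2 w.p. 1/4, 3 w.p. 7/36, 4 w.p. 5/36, 5 w.p. 1/12, 6 w.p. 1/36
E[payout] = (11/36)·1 + (1/4)·2 + (7/36)·3 + (5/36)·4 + (1/12)·5 + (1/36)·6 = 91/36

91/36 dollars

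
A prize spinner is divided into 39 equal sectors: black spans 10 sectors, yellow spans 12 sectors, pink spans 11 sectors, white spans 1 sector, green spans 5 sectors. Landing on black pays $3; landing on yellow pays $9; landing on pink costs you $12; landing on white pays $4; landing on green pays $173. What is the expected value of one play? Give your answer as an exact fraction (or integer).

875/39 dollars

E[payout] = (10/39)·3 + (12/39)·9 + (11/39)·(-12) + (1/39)·4 + (5/39)·173 = 875/39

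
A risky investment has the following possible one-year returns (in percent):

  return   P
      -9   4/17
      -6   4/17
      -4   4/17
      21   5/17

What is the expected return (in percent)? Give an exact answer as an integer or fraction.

29/17

E[X] = (4/17)·(-9) + (4/17)·(-6) + (4/17)·(-4) + (5/17)·21
     = 29/17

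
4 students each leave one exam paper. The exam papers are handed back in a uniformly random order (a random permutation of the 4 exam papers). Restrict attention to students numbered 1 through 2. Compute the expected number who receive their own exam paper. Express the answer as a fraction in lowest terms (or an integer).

Let Xᵢ = 1 if person i gets their own exam paper. For each i, P(Xᵢ=1) = 1/4.
By linearity of expectation, E[X₁+…+X_2] = 2·(1/4) = 1/2.

1/2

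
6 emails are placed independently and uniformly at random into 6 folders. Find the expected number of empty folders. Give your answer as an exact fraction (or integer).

15625/7776

Let Xⱼ=1 if folder j is empty. P(Xⱼ=1) = ((6-1)/6)^6 = 15625/46656.
By linearity, E[#empty] = 6·15625/46656 = 15625/7776.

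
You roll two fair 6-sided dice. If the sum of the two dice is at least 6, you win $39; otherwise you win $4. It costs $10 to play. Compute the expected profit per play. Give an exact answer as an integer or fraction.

347/18 dollars

E[payout] = (5/18)·4 + (13/18)·39 = 527/18
Expected profit = 527/18 − 10 = 347/18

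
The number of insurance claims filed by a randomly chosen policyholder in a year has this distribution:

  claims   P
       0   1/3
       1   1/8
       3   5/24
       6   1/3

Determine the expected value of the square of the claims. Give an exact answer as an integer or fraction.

14

E[X²] = (1/3)·0 + (1/8)·1 + (5/24)·9 + (1/3)·36
     = 14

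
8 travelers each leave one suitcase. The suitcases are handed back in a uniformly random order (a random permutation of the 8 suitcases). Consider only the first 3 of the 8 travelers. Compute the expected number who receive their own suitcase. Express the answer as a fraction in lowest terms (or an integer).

Let Xᵢ = 1 if person i gets their own suitcase. For each i, P(Xᵢ=1) = 1/8.
By linearity of expectation, E[X₁+…+X_3] = 3·(1/8) = 3/8.

3/8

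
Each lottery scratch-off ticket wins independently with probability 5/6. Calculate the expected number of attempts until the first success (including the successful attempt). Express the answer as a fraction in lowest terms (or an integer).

6/5

For a geometric distribution, E[trials] = 1/p = 1/(5/6) = 6/5.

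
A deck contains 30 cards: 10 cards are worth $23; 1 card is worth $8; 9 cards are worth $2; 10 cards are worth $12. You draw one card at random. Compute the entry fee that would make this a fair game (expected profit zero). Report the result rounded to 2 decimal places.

E[payout] = (10/30)·23 + (1/30)·8 + (9/30)·2 + (10/30)·12 = 188/15
Fair fee = E[payout] = 188/15 ≈ $12.53

$12.53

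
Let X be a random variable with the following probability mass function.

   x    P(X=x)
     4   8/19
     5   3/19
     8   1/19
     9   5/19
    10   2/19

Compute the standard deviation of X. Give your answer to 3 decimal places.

E[X] = 120/19, E[X²] = 872/19
Var(X) = E[X²] − (E[X])² = 872/19 − 14400/361 = 2168/361
SD(X) = √(2168/361) ≈ 2.451

2.451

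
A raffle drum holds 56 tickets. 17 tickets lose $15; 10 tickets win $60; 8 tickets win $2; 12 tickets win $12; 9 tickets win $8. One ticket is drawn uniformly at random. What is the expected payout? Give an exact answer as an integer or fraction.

E[payout] = (17/56)·(-15) + (10/56)·60 + (8/56)·2 + (12/56)·12 + (9/56)·8 = 577/56

577/56 dollars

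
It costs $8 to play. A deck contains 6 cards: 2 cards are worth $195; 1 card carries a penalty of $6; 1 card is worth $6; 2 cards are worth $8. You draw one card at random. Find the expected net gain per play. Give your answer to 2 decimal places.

$59.67

E[payout] = (2/6)·195 + (1/6)·(-6) + (1/6)·6 + (2/6)·8 = 203/3
Expected profit = 203/3 − 8 = 179/3 ≈ $59.67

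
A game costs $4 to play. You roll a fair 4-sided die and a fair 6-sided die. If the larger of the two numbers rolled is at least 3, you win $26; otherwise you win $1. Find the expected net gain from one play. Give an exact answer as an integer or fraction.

107/6 dollars

E[payout] = (1/6)·1 + (5/6)·26 = 131/6
Expected profit = 131/6 − 4 = 107/6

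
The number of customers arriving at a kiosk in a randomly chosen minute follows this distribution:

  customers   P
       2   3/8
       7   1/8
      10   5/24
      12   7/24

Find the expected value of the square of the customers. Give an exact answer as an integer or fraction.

1691/24

E[X²] = (3/8)·4 + (1/8)·49 + (5/24)·100 + (7/24)·144
     = 1691/24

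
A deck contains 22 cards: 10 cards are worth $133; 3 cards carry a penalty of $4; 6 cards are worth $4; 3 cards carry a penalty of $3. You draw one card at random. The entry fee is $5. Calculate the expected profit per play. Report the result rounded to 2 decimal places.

$55.59

E[payout] = (10/22)·133 + (3/22)·(-4) + (6/22)·4 + (3/22)·(-3) = 1333/22
Expected profit = 1333/22 − 5 = 1223/22 ≈ $55.59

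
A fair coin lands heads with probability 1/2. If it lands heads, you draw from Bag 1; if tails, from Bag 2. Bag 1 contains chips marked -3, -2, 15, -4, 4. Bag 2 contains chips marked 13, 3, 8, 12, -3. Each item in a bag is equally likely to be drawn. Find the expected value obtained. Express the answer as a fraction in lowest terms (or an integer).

E[X | Bag 1] = (-3 − 2 + 15 − 4 + 4)/5 = 2
E[X | Bag 2] = (13 + 3 + 8 + 12 − 3)/5 = 33/5
E[X] = (1/2)·2 + (1/2)·33/5 = 43/10

43/10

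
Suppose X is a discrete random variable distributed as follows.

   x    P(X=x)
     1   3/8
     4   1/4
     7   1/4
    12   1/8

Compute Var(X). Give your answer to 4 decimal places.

13.2344

E[X] = (3/8)·1 + (1/4)·4 + (1/4)·7 + (1/8)·12 = 37/8
E[X²] = (3/8)·1 + (1/4)·16 + (1/4)·49 + (1/8)·144 = 277/8
Var(X) = 277/8 − (37/8)² = 847/64 ≈ 13.2344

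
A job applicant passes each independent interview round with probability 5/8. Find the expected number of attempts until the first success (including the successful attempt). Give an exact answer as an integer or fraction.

8/5

For a geometric distribution, E[trials] = 1/p = 1/(5/8) = 8/5.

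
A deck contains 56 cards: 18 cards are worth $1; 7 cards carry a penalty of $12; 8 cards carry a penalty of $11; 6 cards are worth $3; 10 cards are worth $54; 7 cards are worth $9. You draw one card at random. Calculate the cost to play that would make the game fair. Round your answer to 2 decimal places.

E[payout] = (18/56)·1 + (7/56)·(-12) + (8/56)·(-11) + (6/56)·3 + (10/56)·54 + (7/56)·9 = 467/56
Fair fee = E[payout] = 467/56 ≈ $8.34

$8.34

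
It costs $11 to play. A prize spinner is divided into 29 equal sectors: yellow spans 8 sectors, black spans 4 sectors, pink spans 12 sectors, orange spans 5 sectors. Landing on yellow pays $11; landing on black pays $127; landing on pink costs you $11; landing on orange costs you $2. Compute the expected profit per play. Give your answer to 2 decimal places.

$4.66

E[payout] = (8/29)·11 + (4/29)·127 + (12/29)·(-11) + (5/29)·(-2) = 454/29
Expected profit = 454/29 − 11 = 135/29 ≈ $4.66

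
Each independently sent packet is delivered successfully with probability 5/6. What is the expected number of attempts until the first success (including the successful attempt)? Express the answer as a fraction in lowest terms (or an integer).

For a geometric distribution, E[trials] = 1/p = 1/(5/6) = 6/5.

6/5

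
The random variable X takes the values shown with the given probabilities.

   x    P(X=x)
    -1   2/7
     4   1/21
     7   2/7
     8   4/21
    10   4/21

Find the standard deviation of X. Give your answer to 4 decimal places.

4.2239

E[X] = 16/3, E[X²] = 324/7
Var(X) = E[X²] − (E[X])² = 324/7 − 256/9 = 1124/63
SD(X) = √(1124/63) ≈ 4.2239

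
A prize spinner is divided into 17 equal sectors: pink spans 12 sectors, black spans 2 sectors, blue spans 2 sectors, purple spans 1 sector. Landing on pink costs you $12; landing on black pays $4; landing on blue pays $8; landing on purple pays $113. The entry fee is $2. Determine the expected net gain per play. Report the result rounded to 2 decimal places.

-$2.41

E[payout] = (12/17)·(-12) + (2/17)·4 + (2/17)·8 + (1/17)·113 = -7/17
Expected profit = -7/17 − 2 = -41/17 ≈ -$2.41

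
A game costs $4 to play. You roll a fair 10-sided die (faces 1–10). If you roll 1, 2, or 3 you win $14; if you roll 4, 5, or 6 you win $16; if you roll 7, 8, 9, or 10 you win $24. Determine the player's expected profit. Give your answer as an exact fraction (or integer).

73/5 dollars

E[payout] = (3/10)·14 + (3/10)·16 + (2/5)·24 = 93/5
Expected profit = 93/5 − 4 = 73/5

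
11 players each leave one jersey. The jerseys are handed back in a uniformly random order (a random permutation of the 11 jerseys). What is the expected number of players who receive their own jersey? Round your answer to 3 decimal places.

Let Xᵢ = 1 if person i gets their own jersey. For each i, P(Xᵢ=1) = 1/11.
By linearity of expectation, E[X₁+…+X_11] = 11·(1/11) = 1.
≈ 1.000

1.000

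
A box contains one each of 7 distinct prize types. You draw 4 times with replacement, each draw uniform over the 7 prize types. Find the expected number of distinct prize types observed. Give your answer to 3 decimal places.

3.222

Let Xⱼ=1 if type j appears at least once. P(Xⱼ=1) = 1 − ((7−1)/7)^4 = 1105/2401.
E[#distinct] = 7·1105/2401 = 1105/343.
≈ 3.222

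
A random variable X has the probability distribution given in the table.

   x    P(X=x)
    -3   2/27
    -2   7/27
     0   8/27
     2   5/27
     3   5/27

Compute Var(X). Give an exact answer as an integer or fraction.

2972/729

E[X] = (2/27)·(-3) + (7/27)·(-2) + (8/27)·0 + (5/27)·2 + (5/27)·3 = 5/27
E[X²] = (2/27)·9 + (7/27)·4 + (8/27)·0 + (5/27)·4 + (5/27)·9 = 37/9
Var(X) = 37/9 − (5/27)² = 2972/729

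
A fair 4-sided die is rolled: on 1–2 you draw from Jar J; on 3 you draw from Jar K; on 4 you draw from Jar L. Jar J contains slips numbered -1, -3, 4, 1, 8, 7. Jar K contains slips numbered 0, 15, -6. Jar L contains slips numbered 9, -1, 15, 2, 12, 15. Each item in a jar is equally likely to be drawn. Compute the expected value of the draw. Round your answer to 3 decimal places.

4.250

E[X | Jar J] = (-1 − 3 + 4 + 1 + 8 + 7)/6 = 8/3
E[X | Jar K] = (0 + 15 − 6)/3 = 3
E[X | Jar L] = (9 − 1 + 15 + 2 + 12 + 15)/6 = 26/3
E[X] = (1/2)·8/3 + (1/4)·3 + (1/4)·26/3 = 17/4 ≈ 4.250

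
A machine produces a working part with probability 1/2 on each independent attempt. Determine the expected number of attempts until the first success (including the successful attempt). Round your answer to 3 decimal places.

For a geometric distribution, E[trials] = 1/p = 1/(1/2) = 2.
≈ 2.000

2.000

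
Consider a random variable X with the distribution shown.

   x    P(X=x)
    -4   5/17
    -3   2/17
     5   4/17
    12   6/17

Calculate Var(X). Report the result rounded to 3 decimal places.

E[X] = (5/17)·(-4) + (2/17)·(-3) + (4/17)·5 + (6/17)·12 = 66/17
E[X²] = (5/17)·16 + (2/17)·9 + (4/17)·25 + (6/17)·144 = 1062/17
Var(X) = 1062/17 − (66/17)² = 13698/289 ≈ 47.398

47.398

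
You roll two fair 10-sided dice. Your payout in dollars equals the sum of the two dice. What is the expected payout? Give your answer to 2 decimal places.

Distribution of the sum of the two dice: 2 w.p. 1/100, 3 w.p. 1/50, 4 w.p. 3/100, 5 w.p. 1/25, 6 w.p. 1/20, 7 w.p. 3/50, …
E[payout] = (1/100)·2 + (1/50)·3 + (3/100)·4 + (1/25)·5 + (1/20)·6 + (3/50)·7 + (7/100)·8 + (2/25)·9 + (9/100)·10 + (1/10)·11 + (9/100)·12 + (2/25)·13 + (7/100)·14 + (3/50)·15 + (1/20)·16 + (1/25)·17 + (3/100)·18 + (1/50)·19 + (1/100)·20 = 11
≈ $11.00

$11.00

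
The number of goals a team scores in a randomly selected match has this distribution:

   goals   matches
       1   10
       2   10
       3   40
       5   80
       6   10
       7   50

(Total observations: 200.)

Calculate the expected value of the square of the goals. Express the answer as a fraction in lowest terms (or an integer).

261/10

Total = 200, so P(goals=1) = 10/200, etc.
E[X²] = (1/20)·1 + (1/20)·4 + (1/5)·9 + (2/5)·25 + (1/20)·36 + (1/4)·49
     = 261/10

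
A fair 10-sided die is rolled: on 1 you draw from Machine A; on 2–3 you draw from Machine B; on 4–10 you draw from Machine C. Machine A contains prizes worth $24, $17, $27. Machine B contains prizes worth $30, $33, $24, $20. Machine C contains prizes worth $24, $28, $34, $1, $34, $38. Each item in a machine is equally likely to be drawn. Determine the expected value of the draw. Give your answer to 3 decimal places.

$26.167

E[X | Machine A] = (24 + 17 + 27)/3 = 68/3
E[X | Machine B] = (30 + 33 + 24 + 20)/4 = 107/4
E[X | Machine C] = (24 + 28 + 34 + 1 + 34 + 38)/6 = 53/2
E[X] = (1/10)·68/3 + (1/5)·107/4 + (7/10)·53/2 = 157/6 ≈ 26.167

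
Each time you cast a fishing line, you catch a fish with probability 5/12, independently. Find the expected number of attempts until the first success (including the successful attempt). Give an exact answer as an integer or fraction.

12/5

For a geometric distribution, E[trials] = 1/p = 1/(5/12) = 12/5.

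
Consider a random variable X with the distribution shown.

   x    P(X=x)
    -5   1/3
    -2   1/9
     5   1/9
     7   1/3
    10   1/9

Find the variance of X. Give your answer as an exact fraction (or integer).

E[X] = (1/3)·(-5) + (1/9)·(-2) + (1/9)·5 + (1/3)·7 + (1/9)·10 = 19/9
E[X²] = (1/3)·25 + (1/9)·4 + (1/9)·25 + (1/3)·49 + (1/9)·100 = 39
Var(X) = 39 − (19/9)² = 2798/81

2798/81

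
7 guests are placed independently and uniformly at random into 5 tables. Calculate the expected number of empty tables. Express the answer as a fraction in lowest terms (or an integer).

16384/15625

Let Xⱼ=1 if table j is empty. P(Xⱼ=1) = ((5-1)/5)^7 = 16384/78125.
By linearity, E[#empty] = 5·16384/78125 = 16384/15625.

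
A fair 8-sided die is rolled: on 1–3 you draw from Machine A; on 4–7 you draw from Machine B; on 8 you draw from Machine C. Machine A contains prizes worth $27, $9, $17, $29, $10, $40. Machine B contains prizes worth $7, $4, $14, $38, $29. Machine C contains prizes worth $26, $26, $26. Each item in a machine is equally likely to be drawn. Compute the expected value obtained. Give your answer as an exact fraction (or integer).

E[X | Machine A] = (27 + 9 + 17 + 29 + 10 + 40)/6 = 22
E[X | Machine B] = (7 + 4 + 14 + 38 + 29)/5 = 92/5
E[X | Machine C] = (26 + 26 + 26)/3 = 26
E[X] = (3/8)·22 + (1/2)·92/5 + (1/8)·26 = 207/10

207/10 dollars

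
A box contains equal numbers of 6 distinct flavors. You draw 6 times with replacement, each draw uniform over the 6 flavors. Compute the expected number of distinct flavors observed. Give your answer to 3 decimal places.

3.991

Let Xⱼ=1 if type j appears at least once. P(Xⱼ=1) = 1 − ((6−1)/6)^6 = 31031/46656.
E[#distinct] = 6·31031/46656 = 31031/7776.
≈ 3.991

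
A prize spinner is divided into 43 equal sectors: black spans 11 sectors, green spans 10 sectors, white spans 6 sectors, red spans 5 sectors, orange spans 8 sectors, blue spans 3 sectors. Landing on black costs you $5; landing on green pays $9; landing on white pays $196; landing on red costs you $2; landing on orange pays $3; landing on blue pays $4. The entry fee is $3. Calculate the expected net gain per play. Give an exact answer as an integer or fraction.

E[payout] = (11/43)·(-5) + (10/43)·9 + (6/43)·196 + (5/43)·(-2) + (8/43)·3 + (3/43)·4 = 1237/43
Expected profit = 1237/43 − 3 = 1108/43

1108/43 dollars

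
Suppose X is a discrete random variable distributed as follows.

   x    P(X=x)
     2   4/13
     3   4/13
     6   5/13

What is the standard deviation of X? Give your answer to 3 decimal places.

1.747

E[X] = 50/13, E[X²] = 232/13
Var(X) = E[X²] − (E[X])² = 232/13 − 2500/169 = 516/169
SD(X) = √(516/169) ≈ 1.747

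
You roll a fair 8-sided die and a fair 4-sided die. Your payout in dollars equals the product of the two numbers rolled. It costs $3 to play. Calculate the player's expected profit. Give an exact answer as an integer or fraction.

Distribution of the product of the two numbers rolled: 1 w.p. 1/32, 2 w.p. 1/16, 3 w.p. 1/16, 4 w.p. 3/32, 5 w.p. 1/32, 6 w.p. 3/32, …
E[payout] = (1/32)·1 + (1/16)·2 + (1/16)·3 + (3/32)·4 + (1/32)·5 + (3/32)·6 + (1/32)·7 + (3/32)·8 + (1/32)·9 + (1/32)·10 + (3/32)·12 + (1/32)·14 + (1/32)·15 + (1/16)·16 + (1/32)·18 + (1/32)·20 + (1/32)·21 + (1/16)·24 + (1/32)·28 + (1/32)·32 = 45/4
Expected profit = 45/4 − 3 = 33/4

33/4 dollars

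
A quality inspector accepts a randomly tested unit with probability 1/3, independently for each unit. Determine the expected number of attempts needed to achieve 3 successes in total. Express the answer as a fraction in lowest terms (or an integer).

9

By linearity (sum of 3 independent geometric waits), E[trials] = 3/p = 3/(1/3) = 9.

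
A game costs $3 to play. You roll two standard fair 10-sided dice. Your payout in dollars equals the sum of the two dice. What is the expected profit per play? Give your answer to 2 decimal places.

$8.00

Distribution of the sum of the two dice: 2 w.p. 1/100, 3 w.p. 1/50, 4 w.p. 3/100, 5 w.p. 1/25, 6 w.p. 1/20, 7 w.p. 3/50, …
E[payout] = (1/100)·2 + (1/50)·3 + (3/100)·4 + (1/25)·5 + (1/20)·6 + (3/50)·7 + (7/100)·8 + (2/25)·9 + (9/100)·10 + (1/10)·11 + (9/100)·12 + (2/25)·13 + (7/100)·14 + (3/50)·15 + (1/20)·16 + (1/25)·17 + (3/100)·18 + (1/50)·19 + (1/100)·20 = 11
Expected profit = 11 − 3 = 8 ≈ $8.00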